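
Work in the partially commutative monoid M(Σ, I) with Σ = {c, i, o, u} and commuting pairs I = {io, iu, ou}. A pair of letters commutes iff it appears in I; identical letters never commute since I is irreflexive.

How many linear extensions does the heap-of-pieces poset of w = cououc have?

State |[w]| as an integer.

#0=c has no predecessor
#1=o depends on [0:c]
#2=u depends on [0:c]
#3=o depends on [1:o]
#4=u depends on [2:u]
#5=c depends on [3:o, 4:u]
sources: [0:c]
N(rest) = Σ N(rest − s) over sources s of rest; N(one piece) = 1:
  size 1 → [5]=1
  size 2 → [3,5]=1  [4,5]=1
  size 3 → [1,3,5]=1  [2,4,5]=1  [3,4,5]=2
  size 4 → [1,3,4,5]=3  [2,3,4,5]=3
  first=0(c) contributes 6

6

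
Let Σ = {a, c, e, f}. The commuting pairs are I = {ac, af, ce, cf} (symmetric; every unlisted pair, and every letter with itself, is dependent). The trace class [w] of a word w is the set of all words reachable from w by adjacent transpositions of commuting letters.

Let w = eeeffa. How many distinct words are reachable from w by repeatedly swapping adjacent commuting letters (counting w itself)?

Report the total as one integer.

3

drop 0:e onto floor
drop 1:e onto {0:e}
drop 2:e onto {1:e}
drop 3:f onto {2:e}
drop 4:f onto {3:f}
drop 5:a onto {2:e}
ground layer = {0:e}
drop-orders for the pieces not yet dropped (sum over which currently-grounded one goes next):
  1 to go: {4} 1  {5} 1
  2 to go: {3,4} 1  {4,5} 2
  3 to go: {3,4,5} 3
  4 to go: {2,3,4,5} 3
  if 0:e drops first: 3 orders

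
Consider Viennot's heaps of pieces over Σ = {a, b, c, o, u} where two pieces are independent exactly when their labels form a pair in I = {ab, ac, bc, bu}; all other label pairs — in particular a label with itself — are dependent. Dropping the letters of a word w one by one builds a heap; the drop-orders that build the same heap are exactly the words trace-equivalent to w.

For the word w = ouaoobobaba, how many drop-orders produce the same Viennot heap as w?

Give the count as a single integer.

#0=o has no predecessor
#1=u depends on [0:o]
#2=a depends on [1:u]
#3=o depends on [2:a]
#4=o depends on [3:o]
#5=b depends on [4:o]
#6=o depends on [5:b]
#7=b depends on [6:o]
#8=a depends on [6:o]
#9=b depends on [7:b]
#10=a depends on [8:a]
sources: [0:o]
N(rest) = Σ N(rest − s) over sources s of rest; N(one piece) = 1:
  size 1 → [9]=1  [10]=1
  size 2 → [7,9]=1  [8,10]=1  [9,10]=2
  size 3 → [7,9,10]=3  [8,9,10]=3
  size 4 → [7,8,9,10]=6
  size 5 → [6,7,8,9,10]=6
  size 6 → [5,6,7,8,9,10]=6
  size 7 → [4,5,6,7,8,9,10]=6
  size 8 → [3,4,5,6,7,8,9,10]=6
  size 9 → [2,3,4,5,6,7,8,9,10]=6
  first=0(o) contributes 6

6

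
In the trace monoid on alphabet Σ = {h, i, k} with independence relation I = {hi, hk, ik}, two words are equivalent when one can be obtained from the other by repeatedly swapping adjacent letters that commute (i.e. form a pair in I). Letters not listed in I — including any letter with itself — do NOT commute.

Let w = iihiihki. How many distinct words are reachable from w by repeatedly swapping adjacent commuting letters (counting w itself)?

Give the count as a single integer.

drop 0:i onto floor
drop 1:i onto {0:i}
drop 2:h onto floor
drop 3:i onto {1:i}
drop 4:i onto {3:i}
drop 5:h onto {2:h}
drop 6:k onto floor
drop 7:i onto {4:i}
ground layer = {0:i, 2:h, 6:k}
drop-orders for the pieces not yet dropped (sum over which currently-grounded one goes next):
  1 to go: {5} 1  {6} 1  {7} 1
  2 to go: {2,5} 1  {4,7} 1  {5,6} 2  {5,7} 2  {6,7} 2
  3 to go: {2,5,6} 3  {2,5,7} 3  {3,4,7} 1  {4,5,7} 3  {4,6,7} 3  {5,6,7} 6
  4 to go: {1,3,4,7} 1  {2,4,5,7} 6  {2,5,6,7} 12  {3,4,5,7} 4  {3,4,6,7} 4  {4,5,6,7} 12
  5 to go: {0,1,3,4,7} 1  {1,3,4,5,7} 5  {1,3,4,6,7} 5  {2,3,4,5,7} 10  {2,4,5,6,7} 30  {3,4,5,6,7} 20
  6 to go: {0,1,3,4,5,7} 6  {0,1,3,4,6,7} 6  {1,2,3,4,5,7} 15  {1,3,4,5,6,7} 30  {2,3,4,5,6,7} 60
  if 0:i drops first: 105 orders
  if 2:h drops first: 42 orders
  if 6:k drops first: 21 orders
heap linearizations: 168

168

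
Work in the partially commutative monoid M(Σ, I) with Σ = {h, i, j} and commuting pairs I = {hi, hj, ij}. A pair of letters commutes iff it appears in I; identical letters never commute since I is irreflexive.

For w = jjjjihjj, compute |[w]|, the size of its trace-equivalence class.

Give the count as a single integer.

56

drop 0:j onto floor
drop 1:j onto {0:j}
drop 2:j onto {1:j}
drop 3:j onto {2:j}
drop 4:i onto floor
drop 5:h onto floor
drop 6:j onto {3:j}
drop 7:j onto {6:j}
ground layer = {0:j, 4:i, 5:h}
drop-orders for the pieces not yet dropped (sum over which currently-grounded one goes next):
  1 to go: {4} 1  {5} 1  {7} 1
  2 to go: {4,5} 2  {4,7} 2  {5,7} 2  {6,7} 1
  3 to go: {3,6,7} 1  {4,5,7} 6  {4,6,7} 3  {5,6,7} 3
  4 to go: {2,3,6,7} 1  {3,4,6,7} 4  {3,5,6,7} 4  {4,5,6,7} 12
  5 to go: {1,2,3,6,7} 1  {2,3,4,6,7} 5  {2,3,5,6,7} 5  {3,4,5,6,7} 20
  6 to go: {0,1,2,3,6,7} 1  {1,2,3,4,6,7} 6  {1,2,3,5,6,7} 6  {2,3,4,5,6,7} 30
  if 0:j drops first: 42 orders
  if 4:i drops first: 7 orders
  if 5:h drops first: 7 orders
heap linearizations: 56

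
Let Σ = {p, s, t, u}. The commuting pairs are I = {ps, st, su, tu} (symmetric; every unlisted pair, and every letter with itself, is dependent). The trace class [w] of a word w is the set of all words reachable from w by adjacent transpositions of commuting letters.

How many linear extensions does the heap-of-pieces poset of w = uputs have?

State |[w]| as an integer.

10

drop 0:u onto floor
drop 1:p onto {0:u}
drop 2:u onto {1:p}
drop 3:t onto {1:p}
drop 4:s onto floor
ground layer = {0:u, 4:s}
drop-orders for the pieces not yet dropped (sum over which currently-grounded one goes next):
  1 to go: {2} 1  {3} 1  {4} 1
  2 to go: {2,3} 2  {2,4} 2  {3,4} 2
  3 to go: {1,2,3} 2  {2,3,4} 6
  if 0:u drops first: 8 orders
  if 4:s drops first: 2 orders
heap linearizations: 10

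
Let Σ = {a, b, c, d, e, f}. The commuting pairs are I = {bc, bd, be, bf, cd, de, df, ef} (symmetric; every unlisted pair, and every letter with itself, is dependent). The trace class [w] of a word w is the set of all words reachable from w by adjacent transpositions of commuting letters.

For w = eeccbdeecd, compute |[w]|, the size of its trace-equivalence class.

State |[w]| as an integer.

360

piece 0:e — minimal
piece 1:e rests on {0:e}
piece 2:c rests on {1:e}
piece 3:c rests on {2:c}
piece 4:b — minimal
piece 5:d — minimal
piece 6:e rests on {3:c}
piece 7:e rests on {6:e}
piece 8:c rests on {7:e}
piece 9:d rests on {5:d}
minimal pieces: {0:e, 4:b, 5:d}
ways to finish when only these pieces remain (= sum over removing one remaining piece with nothing left below it):
  1 left: {4}→1  {8}→1  {9}→1
  2 left: {4,8}→2  {4,9}→2  {5,9}→1  {7,8}→1  {8,9}→2
  3 left: {4,5,9}→3  {4,7,8}→3  {4,8,9}→6  {5,8,9}→3  {6,7,8}→1  {7,8,9}→3
  4 left: {3,6,7,8}→1  {4,5,8,9}→12  {4,6,7,8}→4  {4,7,8,9}→12  {5,7,8,9}→6  {6,7,8,9}→4
  5 left: {2,3,6,7,8}→1  {3,4,6,7,8}→5  {3,6,7,8,9}→5  {4,5,7,8,9}→30  {4,6,7,8,9}→20  {5,6,7,8,9}→10
  6 left: {1,2,3,6,7,8}→1  {2,3,4,6,7,8}→6  {2,3,6,7,8,9}→6  {3,4,6,7,8,9}→30  {3,5,6,7,8,9}→15  {4,5,6,7,8,9}→60
  7 left: {0,1,2,3,6,7,8}→1  {1,2,3,4,6,7,8}→7  {1,2,3,6,7,8,9}→7  {2,3,4,6,7,8,9}→42  {2,3,5,6,7,8,9}→21  {3,4,5,6,7,8,9}→105
  8 left: {0,1,2,3,4,6,7,8}→8  {0,1,2,3,6,7,8,9}→8  {1,2,3,4,6,7,8,9}→56  {1,2,3,5,6,7,8,9}→28  {2,3,4,5,6,7,8,9}→168
  placing 0:e first → 252 extensions
  placing 4:b first → 36 extensions
  placing 5:d first → 72 extensions
total linear extensions = 360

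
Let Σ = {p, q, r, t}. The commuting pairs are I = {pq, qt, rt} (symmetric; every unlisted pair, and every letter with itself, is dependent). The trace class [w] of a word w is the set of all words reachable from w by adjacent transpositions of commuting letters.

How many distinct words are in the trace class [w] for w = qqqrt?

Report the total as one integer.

5

piece 0:q — minimal
piece 1:q rests on {0:q}
piece 2:q rests on {1:q}
piece 3:r rests on {2:q}
piece 4:t — minimal
minimal pieces: {0:q, 4:t}
ways to finish when only these pieces remain (= sum over removing one remaining piece with nothing left below it):
  1 left: {3}→1  {4}→1
  2 left: {2,3}→1  {3,4}→2
  3 left: {1,2,3}→1  {2,3,4}→3
  placing 0:q first → 4 extensions
  placing 4:t first → 1 extensions
total linear extensions = 5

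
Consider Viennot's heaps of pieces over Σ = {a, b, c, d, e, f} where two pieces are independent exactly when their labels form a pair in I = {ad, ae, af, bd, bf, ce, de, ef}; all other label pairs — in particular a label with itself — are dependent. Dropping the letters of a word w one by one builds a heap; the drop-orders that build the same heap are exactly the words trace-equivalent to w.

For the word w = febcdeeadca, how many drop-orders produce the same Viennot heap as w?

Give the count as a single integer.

276

0(f) covers ∅
1(e) covers ∅
2(b) covers 1:e
3(c) covers 0:f, 2:b
4(d) covers 3:c
5(e) covers 2:b
6(e) covers 5:e
7(a) covers 3:c
8(d) covers 4:d
9(c) covers 7:a, 8:d
10(a) covers 9:c
floor of heap: 0:f, 1:e
completions by unplaced set U, small U first (add the entries for U minus each lowest piece of U):
  |U|=1: {6}:1  {10}:1
  |U|=2: {5,6}:1  {6,10}:2  {9,10}:1
  |U|=3: {5,6,10}:3  {6,9,10}:3  {7,9,10}:1  {8,9,10}:1
  |U|=4: {4,8,9,10}:1  {5,6,9,10}:6  {6,7,9,10}:4  {6,8,9,10}:4  {7,8,9,10}:2
  |U|=5: {4,6,8,9,10}:5  {4,7,8,9,10}:3  {5,6,7,9,10}:10  {5,6,8,9,10}:10  {6,7,8,9,10}:10
  |U|=6: {3,4,7,8,9,10}:3  {4,5,6,8,9,10}:15  {4,6,7,8,9,10}:18  {5,6,7,8,9,10}:30
  |U|=7: {0,3,4,7,8,9,10}:3  {3,4,6,7,8,9,10}:21  {4,5,6,7,8,9,10}:63
  |U|=8: {0,3,4,6,7,8,9,10}:24  {3,4,5,6,7,8,9,10}:84
  |U|=9: {0,3,4,5,6,7,8,9,10}:108  {2,3,4,5,6,7,8,9,10}:84
  start at 0(f): 84
  start at 1(e): 192
sum over floor = 276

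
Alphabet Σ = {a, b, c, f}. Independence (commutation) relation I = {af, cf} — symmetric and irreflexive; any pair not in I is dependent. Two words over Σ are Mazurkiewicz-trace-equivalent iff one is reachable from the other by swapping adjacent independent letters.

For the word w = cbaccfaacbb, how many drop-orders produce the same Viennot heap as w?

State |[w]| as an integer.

#0=c has no predecessor
#1=b depends on [0:c]
#2=a depends on [1:b]
#3=c depends on [2:a]
#4=c depends on [3:c]
#5=f depends on [1:b]
#6=a depends on [4:c]
#7=a depends on [6:a]
#8=c depends on [7:a]
#9=b depends on [5:f, 8:c]
#10=b depends on [9:b]
sources: [0:c]
N(rest) = Σ N(rest − s) over sources s of rest; N(one piece) = 1:
  size 1 → [10]=1
  size 2 → [9,10]=1
  size 3 → [5,9,10]=1  [8,9,10]=1
  size 4 → [5,8,9,10]=2  [7,8,9,10]=1
  size 5 → [5,7,8,9,10]=3  [6,7,8,9,10]=1
  size 6 → [4,6,7,8,9,10]=1  [5,6,7,8,9,10]=4
  size 7 → [3,4,6,7,8,9,10]=1  [4,5,6,7,8,9,10]=5
  size 8 → [2,3,4,6,7,8,9,10]=1  [3,4,5,6,7,8,9,10]=6
  size 9 → [2,3,4,5,6,7,8,9,10]=7
  first=0(c) contributes 7

7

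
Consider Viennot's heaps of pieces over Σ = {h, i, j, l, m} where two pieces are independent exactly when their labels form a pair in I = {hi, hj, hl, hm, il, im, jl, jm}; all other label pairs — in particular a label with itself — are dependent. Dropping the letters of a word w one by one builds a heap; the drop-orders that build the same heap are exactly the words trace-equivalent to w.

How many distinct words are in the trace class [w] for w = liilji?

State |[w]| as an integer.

0(l) covers ∅
1(i) covers ∅
2(i) covers 1:i
3(l) covers 0:l
4(j) covers 2:i
5(i) covers 4:j
floor of heap: 0:l, 1:i
completions by unplaced set U, small U first (add the entries for U minus each lowest piece of U):
  |U|=1: {3}:1  {5}:1
  |U|=2: {0,3}:1  {3,5}:2  {4,5}:1
  |U|=3: {0,3,5}:3  {2,4,5}:1  {3,4,5}:3
  |U|=4: {0,3,4,5}:6  {1,2,4,5}:1  {2,3,4,5}:4
  start at 0(l): 5
  start at 1(i): 10
sum over floor = 15

15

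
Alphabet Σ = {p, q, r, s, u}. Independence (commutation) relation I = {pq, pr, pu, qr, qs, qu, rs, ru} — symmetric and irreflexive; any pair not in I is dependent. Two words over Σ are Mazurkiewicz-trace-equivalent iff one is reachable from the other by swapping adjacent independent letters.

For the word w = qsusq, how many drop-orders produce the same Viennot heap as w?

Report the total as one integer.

10

piece 0:q — minimal
piece 1:s — minimal
piece 2:u rests on {1:s}
piece 3:s rests on {2:u}
piece 4:q rests on {0:q}
minimal pieces: {0:q, 1:s}
ways to finish when only these pieces remain (= sum over removing one remaining piece with nothing left below it):
  1 left: {3}→1  {4}→1
  2 left: {0,4}→1  {2,3}→1  {3,4}→2
  3 left: {0,3,4}→3  {1,2,3}→1  {2,3,4}→3
  placing 0:q first → 4 extensions
  placing 1:s first → 6 extensions
total linear extensions = 10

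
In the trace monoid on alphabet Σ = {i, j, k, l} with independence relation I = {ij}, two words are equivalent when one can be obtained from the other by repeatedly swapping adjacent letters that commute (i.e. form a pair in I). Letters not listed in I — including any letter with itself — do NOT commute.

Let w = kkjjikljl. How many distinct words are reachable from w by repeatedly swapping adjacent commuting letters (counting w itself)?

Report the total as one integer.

3

piece 0:k — minimal
piece 1:k rests on {0:k}
piece 2:j rests on {1:k}
piece 3:j rests on {2:j}
piece 4:i rests on {1:k}
piece 5:k rests on {3:j, 4:i}
piece 6:l rests on {5:k}
piece 7:j rests on {6:l}
piece 8:l rests on {7:j}
minimal pieces: {0:k}
ways to finish when only these pieces remain (= sum over removing one remaining piece with nothing left below it):
  1 left: {8}→1
  2 left: {7,8}→1
  3 left: {6,7,8}→1
  4 left: {5,6,7,8}→1
  5 left: {3,5,6,7,8}→1  {4,5,6,7,8}→1
  6 left: {2,3,5,6,7,8}→1  {3,4,5,6,7,8}→2
  7 left: {2,3,4,5,6,7,8}→3
  placing 0:k first → 3 extensions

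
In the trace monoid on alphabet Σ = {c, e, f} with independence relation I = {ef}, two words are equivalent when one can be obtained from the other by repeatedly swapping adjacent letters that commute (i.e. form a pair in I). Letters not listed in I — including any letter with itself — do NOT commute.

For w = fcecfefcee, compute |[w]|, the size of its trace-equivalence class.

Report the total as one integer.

0(f) covers ∅
1(c) covers 0:f
2(e) covers 1:c
3(c) covers 2:e
4(f) covers 3:c
5(e) covers 3:c
6(f) covers 4:f
7(c) covers 5:e, 6:f
8(e) covers 7:c
9(e) covers 8:e
floor of heap: 0:f
completions by unplaced set U, small U first (add the entries for U minus each lowest piece of U):
  |U|=1: {9}:1
  |U|=2: {8,9}:1
  |U|=3: {7,8,9}:1
  |U|=4: {5,7,8,9}:1  {6,7,8,9}:1
  |U|=5: {4,6,7,8,9}:1  {5,6,7,8,9}:2
  |U|=6: {4,5,6,7,8,9}:3
  |U|=7: {3,4,5,6,7,8,9}:3
  |U|=8: {2,3,4,5,6,7,8,9}:3
  start at 0(f): 3

3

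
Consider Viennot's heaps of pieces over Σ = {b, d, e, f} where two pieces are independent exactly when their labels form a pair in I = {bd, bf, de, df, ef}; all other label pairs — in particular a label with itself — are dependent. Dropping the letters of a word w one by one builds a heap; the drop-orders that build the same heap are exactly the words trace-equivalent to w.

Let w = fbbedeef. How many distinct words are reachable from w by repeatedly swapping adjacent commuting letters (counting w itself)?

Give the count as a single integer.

piece 0:f — minimal
piece 1:b — minimal
piece 2:b rests on {1:b}
piece 3:e rests on {2:b}
piece 4:d — minimal
piece 5:e rests on {3:e}
piece 6:e rests on {5:e}
piece 7:f rests on {0:f}
minimal pieces: {0:f, 1:b, 4:d}
ways to finish when only these pieces remain (= sum over removing one remaining piece with nothing left below it):
  1 left: {4}→1  {6}→1  {7}→1
  2 left: {0,7}→1  {4,6}→2  {4,7}→2  {5,6}→1  {6,7}→2
  3 left: {0,4,7}→3  {0,6,7}→3  {3,5,6}→1  {4,5,6}→3  {4,6,7}→6  {5,6,7}→3
  4 left: {0,4,6,7}→12  {0,5,6,7}→6  {2,3,5,6}→1  {3,4,5,6}→4  {3,5,6,7}→4  {4,5,6,7}→12
  5 left: {0,3,5,6,7}→10  {0,4,5,6,7}→30  {1,2,3,5,6}→1  {2,3,4,5,6}→5  {2,3,5,6,7}→5  {3,4,5,6,7}→20
  6 left: {0,2,3,5,6,7}→15  {0,3,4,5,6,7}→60  {1,2,3,4,5,6}→6  {1,2,3,5,6,7}→6  {2,3,4,5,6,7}→30
  placing 0:f first → 42 extensions
  placing 1:b first → 105 extensions
  placing 4:d first → 21 extensions
total linear extensions = 168

168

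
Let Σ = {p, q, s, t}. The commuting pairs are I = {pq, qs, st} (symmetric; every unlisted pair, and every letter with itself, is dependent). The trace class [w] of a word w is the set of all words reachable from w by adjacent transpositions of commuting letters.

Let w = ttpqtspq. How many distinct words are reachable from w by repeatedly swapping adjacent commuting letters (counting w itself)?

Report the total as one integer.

12

drop 0:t onto floor
drop 1:t onto {0:t}
drop 2:p onto {1:t}
drop 3:q onto {1:t}
drop 4:t onto {2:p, 3:q}
drop 5:s onto {2:p}
drop 6:p onto {4:t, 5:s}
drop 7:q onto {4:t}
ground layer = {0:t}
drop-orders for the pieces not yet dropped (sum over which currently-grounded one goes next):
  1 to go: {6} 1  {7} 1
  2 to go: {5,6} 1  {6,7} 2
  3 to go: {4,6,7} 2  {5,6,7} 3
  4 to go: {3,4,6,7} 2  {4,5,6,7} 5
  5 to go: {2,4,5,6,7} 5  {3,4,5,6,7} 7
  6 to go: {2,3,4,5,6,7} 12
  if 0:t drops first: 12 orders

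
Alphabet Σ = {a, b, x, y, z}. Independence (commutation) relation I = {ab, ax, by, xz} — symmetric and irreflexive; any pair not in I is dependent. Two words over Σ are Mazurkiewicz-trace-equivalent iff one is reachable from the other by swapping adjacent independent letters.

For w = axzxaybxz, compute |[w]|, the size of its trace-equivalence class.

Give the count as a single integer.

#0=a has no predecessor
#1=x has no predecessor
#2=z depends on [0:a]
#3=x depends on [1:x]
#4=a depends on [2:z]
#5=y depends on [3:x, 4:a]
#6=b depends on [2:z, 3:x]
#7=x depends on [5:y, 6:b]
#8=z depends on [5:y, 6:b]
sources: [0:a, 1:x]
N(rest) = Σ N(rest − s) over sources s of rest; N(one piece) = 1:
  size 1 → [7]=1  [8]=1
  size 2 → [7,8]=2
  size 3 → [5,7,8]=2  [6,7,8]=2
  size 4 → [4,5,7,8]=2  [5,6,7,8]=4
  size 5 → [3,5,6,7,8]=4  [4,5,6,7,8]=6
  size 6 → [1,3,5,6,7,8]=4  [2,4,5,6,7,8]=6  [3,4,5,6,7,8]=10
  size 7 → [0,2,4,5,6,7,8]=6  [1,3,4,5,6,7,8]=14  [2,3,4,5,6,7,8]=16
  first=0(a) contributes 30
  first=1(x) contributes 22
|[w]| = 52

52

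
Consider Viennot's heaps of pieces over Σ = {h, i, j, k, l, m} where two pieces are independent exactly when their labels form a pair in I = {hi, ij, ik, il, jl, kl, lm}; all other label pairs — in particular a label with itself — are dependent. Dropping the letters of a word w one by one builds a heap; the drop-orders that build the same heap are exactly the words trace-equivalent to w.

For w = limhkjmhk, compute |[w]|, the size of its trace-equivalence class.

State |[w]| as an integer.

0(l) covers ∅
1(i) covers ∅
2(m) covers 1:i
3(h) covers 0:l, 2:m
4(k) covers 3:h
5(j) covers 4:k
6(m) covers 5:j
7(h) covers 6:m
8(k) covers 7:h
floor of heap: 0:l, 1:i
completions by unplaced set U, small U first (add the entries for U minus each lowest piece of U):
  |U|=1: {8}:1
  |U|=2: {7,8}:1
  |U|=3: {6,7,8}:1
  |U|=4: {5,6,7,8}:1
  |U|=5: {4,5,6,7,8}:1
  |U|=6: {3,4,5,6,7,8}:1
  |U|=7: {0,3,4,5,6,7,8}:1  {2,3,4,5,6,7,8}:1
  start at 0(l): 1
  start at 1(i): 2
sum over floor = 3

3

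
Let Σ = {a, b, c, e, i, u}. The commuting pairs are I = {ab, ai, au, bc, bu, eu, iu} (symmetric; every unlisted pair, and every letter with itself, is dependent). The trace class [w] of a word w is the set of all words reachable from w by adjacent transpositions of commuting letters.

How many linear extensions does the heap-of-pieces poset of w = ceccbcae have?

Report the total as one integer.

5

#0=c has no predecessor
#1=e depends on [0:c]
#2=c depends on [1:e]
#3=c depends on [2:c]
#4=b depends on [1:e]
#5=c depends on [3:c]
#6=a depends on [5:c]
#7=e depends on [4:b, 6:a]
sources: [0:c]
N(rest) = Σ N(rest − s) over sources s of rest; N(one piece) = 1:
  size 1 → [7]=1
  size 2 → [4,7]=1  [6,7]=1
  size 3 → [4,6,7]=2  [5,6,7]=1
  size 4 → [3,5,6,7]=1  [4,5,6,7]=3
  size 5 → [2,3,5,6,7]=1  [3,4,5,6,7]=4
  size 6 → [2,3,4,5,6,7]=5
  first=0(c) contributes 5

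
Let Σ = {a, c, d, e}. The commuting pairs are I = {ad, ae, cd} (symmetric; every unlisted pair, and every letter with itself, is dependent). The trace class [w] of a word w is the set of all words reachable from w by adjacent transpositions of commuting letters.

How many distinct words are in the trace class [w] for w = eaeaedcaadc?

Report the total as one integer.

181

drop 0:e onto floor
drop 1:a onto floor
drop 2:e onto {0:e}
drop 3:a onto {1:a}
drop 4:e onto {2:e}
drop 5:d onto {4:e}
drop 6:c onto {3:a, 4:e}
drop 7:a onto {6:c}
drop 8:a onto {7:a}
drop 9:d onto {5:d}
drop 10:c onto {8:a}
ground layer = {0:e, 1:a}
drop-orders for the pieces not yet dropped (sum over which currently-grounded one goes next):
  1 to go: {9} 1  {10} 1
  2 to go: {5,9} 1  {8,10} 1  {9,10} 2
  3 to go: {5,9,10} 3  {7,8,10} 1  {8,9,10} 3
  4 to go: {5,8,9,10} 6  {6,7,8,10} 1  {7,8,9,10} 4
  5 to go: {3,6,7,8,10} 1  {5,7,8,9,10} 10  {6,7,8,9,10} 5
  6 to go: {1,3,6,7,8,10} 1  {3,6,7,8,9,10} 6  {5,6,7,8,9,10} 15
  7 to go: {1,3,6,7,8,9,10} 7  {3,5,6,7,8,9,10} 21  {4,5,6,7,8,9,10} 15
  8 to go: {1,3,5,6,7,8,9,10} 28  {2,4,5,6,7,8,9,10} 15  {3,4,5,6,7,8,9,10} 36
  9 to go: {0,2,4,5,6,7,8,9,10} 15  {1,3,4,5,6,7,8,9,10} 64  {2,3,4,5,6,7,8,9,10} 51
  if 0:e drops first: 115 orders
  if 1:a drops first: 66 orders
heap linearizations: 181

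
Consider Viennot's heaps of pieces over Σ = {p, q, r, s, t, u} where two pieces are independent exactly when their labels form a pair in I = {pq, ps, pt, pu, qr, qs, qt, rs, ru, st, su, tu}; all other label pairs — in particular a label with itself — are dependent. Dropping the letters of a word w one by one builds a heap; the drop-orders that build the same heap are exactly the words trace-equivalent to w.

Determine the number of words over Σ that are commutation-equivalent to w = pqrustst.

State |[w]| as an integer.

420

#0=p has no predecessor
#1=q has no predecessor
#2=r depends on [0:p]
#3=u depends on [1:q]
#4=s has no predecessor
#5=t depends on [2:r]
#6=s depends on [4:s]
#7=t depends on [5:t]
sources: [0:p, 1:q, 4:s]
N(rest) = Σ N(rest − s) over sources s of rest; N(one piece) = 1:
  size 1 → [3]=1  [6]=1  [7]=1
  size 2 → [1,3]=1  [3,6]=2  [3,7]=2  [4,6]=1  [5,7]=1  [6,7]=2
  size 3 → [1,3,6]=3  [1,3,7]=3  [2,5,7]=1  [3,4,6]=3  [3,5,7]=3  [3,6,7]=6  [4,6,7]=3  [5,6,7]=3
  size 4 → [0,2,5,7]=1  [1,3,4,6]=6  [1,3,5,7]=6  [1,3,6,7]=12  [2,3,5,7]=4  [2,5,6,7]=4  [3,4,6,7]=12  [3,5,6,7]=12  [4,5,6,7]=6
  size 5 → [0,2,3,5,7]=5  [0,2,5,6,7]=5  [1,2,3,5,7]=10  [1,3,4,6,7]=30  [1,3,5,6,7]=30  [2,3,5,6,7]=20  [2,4,5,6,7]=10  [3,4,5,6,7]=30
  size 6 → [0,1,2,3,5,7]=15  [0,2,3,5,6,7]=30  [0,2,4,5,6,7]=15  [1,2,3,5,6,7]=60  [1,3,4,5,6,7]=90  [2,3,4,5,6,7]=60
  first=0(p) contributes 210
  first=1(q) contributes 105
  first=4(s) contributes 105
|[w]| = 420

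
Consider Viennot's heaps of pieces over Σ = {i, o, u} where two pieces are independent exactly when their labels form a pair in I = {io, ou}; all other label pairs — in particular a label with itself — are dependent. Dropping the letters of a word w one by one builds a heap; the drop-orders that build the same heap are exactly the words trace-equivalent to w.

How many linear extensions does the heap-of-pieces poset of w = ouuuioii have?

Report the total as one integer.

piece 0:o — minimal
piece 1:u — minimal
piece 2:u rests on {1:u}
piece 3:u rests on {2:u}
piece 4:i rests on {3:u}
piece 5:o rests on {0:o}
piece 6:i rests on {4:i}
piece 7:i rests on {6:i}
minimal pieces: {0:o, 1:u}
ways to finish when only these pieces remain (= sum over removing one remaining piece with nothing left below it):
  1 left: {5}→1  {7}→1
  2 left: {0,5}→1  {5,7}→2  {6,7}→1
  3 left: {0,5,7}→3  {4,6,7}→1  {5,6,7}→3
  4 left: {0,5,6,7}→6  {3,4,6,7}→1  {4,5,6,7}→4
  5 left: {0,4,5,6,7}→10  {2,3,4,6,7}→1  {3,4,5,6,7}→5
  6 left: {0,3,4,5,6,7}→15  {1,2,3,4,6,7}→1  {2,3,4,5,6,7}→6
  placing 0:o first → 7 extensions
  placing 1:u first → 21 extensions
total linear extensions = 28

28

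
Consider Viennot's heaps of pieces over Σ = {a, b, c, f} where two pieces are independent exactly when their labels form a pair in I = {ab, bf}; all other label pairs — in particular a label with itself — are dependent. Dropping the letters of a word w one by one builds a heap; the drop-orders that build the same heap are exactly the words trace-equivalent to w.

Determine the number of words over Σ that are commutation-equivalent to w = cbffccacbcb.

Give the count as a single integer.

3

piece 0:c — minimal
piece 1:b rests on {0:c}
piece 2:f rests on {0:c}
piece 3:f rests on {2:f}
piece 4:c rests on {1:b, 3:f}
piece 5:c rests on {4:c}
piece 6:a rests on {5:c}
piece 7:c rests on {6:a}
piece 8:b rests on {7:c}
piece 9:c rests on {8:b}
piece 10:b rests on {9:c}
minimal pieces: {0:c}
ways to finish when only these pieces remain (= sum over removing one remaining piece with nothing left below it):
  1 left: {10}→1
  2 left: {9,10}→1
  3 left: {8,9,10}→1
  4 left: {7,8,9,10}→1
  5 left: {6,7,8,9,10}→1
  6 left: {5,6,7,8,9,10}→1
  7 left: {4,5,6,7,8,9,10}→1
  8 left: {1,4,5,6,7,8,9,10}→1  {3,4,5,6,7,8,9,10}→1
  9 left: {1,3,4,5,6,7,8,9,10}→2  {2,3,4,5,6,7,8,9,10}→1
  placing 0:c first → 3 extensions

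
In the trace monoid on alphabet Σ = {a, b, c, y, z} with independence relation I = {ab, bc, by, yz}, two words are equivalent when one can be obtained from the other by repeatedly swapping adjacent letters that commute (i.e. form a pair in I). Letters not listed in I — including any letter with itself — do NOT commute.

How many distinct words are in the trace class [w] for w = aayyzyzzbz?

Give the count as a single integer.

drop 0:a onto floor
drop 1:a onto {0:a}
drop 2:y onto {1:a}
drop 3:y onto {2:y}
drop 4:z onto {1:a}
drop 5:y onto {3:y}
drop 6:z onto {4:z}
drop 7:z onto {6:z}
drop 8:b onto {7:z}
drop 9:z onto {8:b}
ground layer = {0:a}
drop-orders for the pieces not yet dropped (sum over which currently-grounded one goes next):
  1 to go: {5} 1  {9} 1
  2 to go: {3,5} 1  {5,9} 2  {8,9} 1
  3 to go: {2,3,5} 1  {3,5,9} 3  {5,8,9} 3  {7,8,9} 1
  4 to go: {2,3,5,9} 4  {3,5,8,9} 6  {5,7,8,9} 4  {6,7,8,9} 1
  5 to go: {2,3,5,8,9} 10  {3,5,7,8,9} 10  {4,6,7,8,9} 1  {5,6,7,8,9} 5
  6 to go: {2,3,5,7,8,9} 20  {3,5,6,7,8,9} 15  {4,5,6,7,8,9} 6
  7 to go: {2,3,5,6,7,8,9} 35  {3,4,5,6,7,8,9} 21
  8 to go: {2,3,4,5,6,7,8,9} 56
  if 0:a drops first: 56 orders

56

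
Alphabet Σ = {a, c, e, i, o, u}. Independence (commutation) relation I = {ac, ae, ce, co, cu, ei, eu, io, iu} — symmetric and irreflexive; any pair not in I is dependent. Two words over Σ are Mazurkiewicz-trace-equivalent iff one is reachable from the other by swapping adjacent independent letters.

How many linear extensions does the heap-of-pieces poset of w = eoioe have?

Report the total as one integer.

0(e) covers ∅
1(o) covers 0:e
2(i) covers ∅
3(o) covers 1:o
4(e) covers 3:o
floor of heap: 0:e, 2:i
completions by unplaced set U, small U first (add the entries for U minus each lowest piece of U):
  |U|=1: {2}:1  {4}:1
  |U|=2: {2,4}:2  {3,4}:1
  |U|=3: {1,3,4}:1  {2,3,4}:3
  start at 0(e): 4
  start at 2(i): 1
sum over floor = 5

5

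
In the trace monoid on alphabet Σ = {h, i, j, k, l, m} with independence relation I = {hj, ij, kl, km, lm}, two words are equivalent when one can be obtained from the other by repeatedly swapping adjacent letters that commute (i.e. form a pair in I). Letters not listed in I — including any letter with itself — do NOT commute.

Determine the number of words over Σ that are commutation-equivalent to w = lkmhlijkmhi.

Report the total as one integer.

24

piece 0:l — minimal
piece 1:k — minimal
piece 2:m — minimal
piece 3:h rests on {0:l, 1:k, 2:m}
piece 4:l rests on {3:h}
piece 5:i rests on {4:l}
piece 6:j rests on {4:l}
piece 7:k rests on {5:i, 6:j}
piece 8:m rests on {5:i, 6:j}
piece 9:h rests on {7:k, 8:m}
piece 10:i rests on {9:h}
minimal pieces: {0:l, 1:k, 2:m}
ways to finish when only these pieces remain (= sum over removing one remaining piece with nothing left below it):
  1 left: {10}→1
  2 left: {9,10}→1
  3 left: {7,9,10}→1  {8,9,10}→1
  4 left: {7,8,9,10}→2
  5 left: {5,7,8,9,10}→2  {6,7,8,9,10}→2
  6 left: {5,6,7,8,9,10}→4
  7 left: {4,5,6,7,8,9,10}→4
  8 left: {3,4,5,6,7,8,9,10}→4
  9 left: {0,3,4,5,6,7,8,9,10}→4  {1,3,4,5,6,7,8,9,10}→4  {2,3,4,5,6,7,8,9,10}→4
  placing 0:l first → 8 extensions
  placing 1:k first → 8 extensions
  placing 2:m first → 8 extensions
total linear extensions = 24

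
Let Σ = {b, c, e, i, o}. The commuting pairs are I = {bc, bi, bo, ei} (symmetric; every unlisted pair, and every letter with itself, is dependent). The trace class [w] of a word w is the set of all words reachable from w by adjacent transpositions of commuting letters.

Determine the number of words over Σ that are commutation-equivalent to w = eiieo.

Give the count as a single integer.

6

#0=e has no predecessor
#1=i has no predecessor
#2=i depends on [1:i]
#3=e depends on [0:e]
#4=o depends on [2:i, 3:e]
sources: [0:e, 1:i]
N(rest) = Σ N(rest − s) over sources s of rest; N(one piece) = 1:
  size 1 → [4]=1
  size 2 → [2,4]=1  [3,4]=1
  size 3 → [0,3,4]=1  [1,2,4]=1  [2,3,4]=2
  first=0(e) contributes 3
  first=1(i) contributes 3
|[w]| = 6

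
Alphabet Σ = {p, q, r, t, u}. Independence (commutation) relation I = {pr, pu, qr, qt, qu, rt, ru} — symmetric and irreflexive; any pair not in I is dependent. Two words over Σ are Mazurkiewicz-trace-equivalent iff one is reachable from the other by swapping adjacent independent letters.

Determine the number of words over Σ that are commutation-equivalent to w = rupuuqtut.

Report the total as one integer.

198

piece 0:r — minimal
piece 1:u — minimal
piece 2:p — minimal
piece 3:u rests on {1:u}
piece 4:u rests on {3:u}
piece 5:q rests on {2:p}
piece 6:t rests on {2:p, 4:u}
piece 7:u rests on {6:t}
piece 8:t rests on {7:u}
minimal pieces: {0:r, 1:u, 2:p}
ways to finish when only these pieces remain (= sum over removing one remaining piece with nothing left below it):
  1 left: {0}→1  {5}→1  {8}→1
  2 left: {0,5}→2  {0,8}→2  {5,8}→2  {7,8}→1
  3 left: {0,5,8}→6  {0,7,8}→3  {5,7,8}→3  {6,7,8}→1
  4 left: {0,5,7,8}→12  {0,6,7,8}→4  {4,6,7,8}→1  {5,6,7,8}→4
  5 left: {0,4,6,7,8}→5  {0,5,6,7,8}→20  {2,5,6,7,8}→4  {3,4,6,7,8}→1  {4,5,6,7,8}→5
  6 left: {0,2,5,6,7,8}→24  {0,3,4,6,7,8}→6  {0,4,5,6,7,8}→30  {1,3,4,6,7,8}→1  {2,4,5,6,7,8}→9  {3,4,5,6,7,8}→6
  7 left: {0,1,3,4,6,7,8}→7  {0,2,4,5,6,7,8}→63  {0,3,4,5,6,7,8}→42  {1,3,4,5,6,7,8}→7  {2,3,4,5,6,7,8}→15
  placing 0:r first → 22 extensions
  placing 1:u first → 120 extensions
  placing 2:p first → 56 extensions
total linear extensions = 198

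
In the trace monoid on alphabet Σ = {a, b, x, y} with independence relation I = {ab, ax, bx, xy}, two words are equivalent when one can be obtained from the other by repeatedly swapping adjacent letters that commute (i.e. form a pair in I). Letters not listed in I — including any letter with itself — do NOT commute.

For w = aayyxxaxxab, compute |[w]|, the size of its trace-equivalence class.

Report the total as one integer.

drop 0:a onto floor
drop 1:a onto {0:a}
drop 2:y onto {1:a}
drop 3:y onto {2:y}
drop 4:x onto floor
drop 5:x onto {4:x}
drop 6:a onto {3:y}
drop 7:x onto {5:x}
drop 8:x onto {7:x}
drop 9:a onto {6:a}
drop 10:b onto {3:y}
ground layer = {0:a, 4:x}
drop-orders for the pieces not yet dropped (sum over which currently-grounded one goes next):
  1 to go: {8} 1  {9} 1  {10} 1
  2 to go: {6,9} 1  {7,8} 1  {8,9} 2  {8,10} 2  {9,10} 2
  3 to go: {5,7,8} 1  {6,8,9} 3  {6,9,10} 3  {7,8,9} 3  {7,8,10} 3  {8,9,10} 6
  4 to go: {3,6,9,10} 3  {4,5,7,8} 1  {5,7,8,9} 4  {5,7,8,10} 4  {6,7,8,9} 6  {6,8,9,10} 12  {7,8,9,10} 12
  5 to go: {2,3,6,9,10} 3  {3,6,8,9,10} 15  {4,5,7,8,9} 5  {4,5,7,8,10} 5  {5,6,7,8,9} 10  {5,7,8,9,10} 20  {6,7,8,9,10} 30
  6 to go: {1,2,3,6,9,10} 3  {2,3,6,8,9,10} 18  {3,6,7,8,9,10} 45  {4,5,6,7,8,9} 15  {4,5,7,8,9,10} 30  {5,6,7,8,9,10} 60
  7 to go: {0,1,2,3,6,9,10} 3  {1,2,3,6,8,9,10} 21  {2,3,6,7,8,9,10} 63  {3,5,6,7,8,9,10} 105  {4,5,6,7,8,9,10} 105
  8 to go: {0,1,2,3,6,8,9,10} 24  {1,2,3,6,7,8,9,10} 84  {2,3,5,6,7,8,9,10} 168  {3,4,5,6,7,8,9,10} 210
  9 to go: {0,1,2,3,6,7,8,9,10} 108  {1,2,3,5,6,7,8,9,10} 252  {2,3,4,5,6,7,8,9,10} 378
  if 0:a drops first: 630 orders
  if 4:x drops first: 360 orders
heap linearizations: 990

990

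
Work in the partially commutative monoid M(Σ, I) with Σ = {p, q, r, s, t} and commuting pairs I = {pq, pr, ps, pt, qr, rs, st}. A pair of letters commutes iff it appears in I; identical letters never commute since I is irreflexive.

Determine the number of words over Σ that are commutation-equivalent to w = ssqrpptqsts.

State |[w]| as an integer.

660

piece 0:s — minimal
piece 1:s rests on {0:s}
piece 2:q rests on {1:s}
piece 3:r — minimal
piece 4:p — minimal
piece 5:p rests on {4:p}
piece 6:t rests on {2:q, 3:r}
piece 7:q rests on {6:t}
piece 8:s rests on {7:q}
piece 9:t rests on {7:q}
piece 10:s rests on {8:s}
minimal pieces: {0:s, 3:r, 4:p}
ways to finish when only these pieces remain (= sum over removing one remaining piece with nothing left below it):
  1 left: {5}→1  {9}→1  {10}→1
  2 left: {4,5}→1  {5,9}→2  {5,10}→2  {8,10}→1  {9,10}→2
  3 left: {4,5,9}→3  {4,5,10}→3  {5,8,10}→3  {5,9,10}→6  {8,9,10}→3
  4 left: {4,5,8,10}→6  {4,5,9,10}→12  {5,8,9,10}→12  {7,8,9,10}→3
  5 left: {4,5,8,9,10}→30  {5,7,8,9,10}→15  {6,7,8,9,10}→3
  6 left: {2,6,7,8,9,10}→3  {3,6,7,8,9,10}→3  {4,5,7,8,9,10}→45  {5,6,7,8,9,10}→18
  7 left: {1,2,6,7,8,9,10}→3  {2,3,6,7,8,9,10}→6  {2,5,6,7,8,9,10}→21  {3,5,6,7,8,9,10}→21  {4,5,6,7,8,9,10}→63
  8 left: {0,1,2,6,7,8,9,10}→3  {1,2,3,6,7,8,9,10}→9  {1,2,5,6,7,8,9,10}→24  {2,3,5,6,7,8,9,10}→48  {2,4,5,6,7,8,9,10}→84  {3,4,5,6,7,8,9,10}→84
  9 left: {0,1,2,3,6,7,8,9,10}→12  {0,1,2,5,6,7,8,9,10}→27  {1,2,3,5,6,7,8,9,10}→81  {1,2,4,5,6,7,8,9,10}→108  {2,3,4,5,6,7,8,9,10}→216
  placing 0:s first → 405 extensions
  placing 3:r first → 135 extensions
  placing 4:p first → 120 extensions
total linear extensions = 660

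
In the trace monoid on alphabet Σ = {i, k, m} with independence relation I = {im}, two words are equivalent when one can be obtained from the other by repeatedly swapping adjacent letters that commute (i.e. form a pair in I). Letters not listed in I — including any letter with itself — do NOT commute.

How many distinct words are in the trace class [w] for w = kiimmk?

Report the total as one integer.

6

#0=k has no predecessor
#1=i depends on [0:k]
#2=i depends on [1:i]
#3=m depends on [0:k]
#4=m depends on [3:m]
#5=k depends on [2:i, 4:m]
sources: [0:k]
N(rest) = Σ N(rest − s) over sources s of rest; N(one piece) = 1:
  size 1 → [5]=1
  size 2 → [2,5]=1  [4,5]=1
  size 3 → [1,2,5]=1  [2,4,5]=2  [3,4,5]=1
  size 4 → [1,2,4,5]=3  [2,3,4,5]=3
  first=0(k) contributes 6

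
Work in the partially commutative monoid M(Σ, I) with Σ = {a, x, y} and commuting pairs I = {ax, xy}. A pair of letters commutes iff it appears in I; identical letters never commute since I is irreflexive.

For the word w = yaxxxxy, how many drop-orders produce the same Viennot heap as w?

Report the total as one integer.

35

piece 0:y — minimal
piece 1:a rests on {0:y}
piece 2:x — minimal
piece 3:x rests on {2:x}
piece 4:x rests on {3:x}
piece 5:x rests on {4:x}
piece 6:y rests on {1:a}
minimal pieces: {0:y, 2:x}
ways to finish when only these pieces remain (= sum over removing one remaining piece with nothing left below it):
  1 left: {5}→1  {6}→1
  2 left: {1,6}→1  {4,5}→1  {5,6}→2
  3 left: {0,1,6}→1  {1,5,6}→3  {3,4,5}→1  {4,5,6}→3
  4 left: {0,1,5,6}→4  {1,4,5,6}→6  {2,3,4,5}→1  {3,4,5,6}→4
  5 left: {0,1,4,5,6}→10  {1,3,4,5,6}→10  {2,3,4,5,6}→5
  placing 0:y first → 15 extensions
  placing 2:x first → 20 extensions
total linear extensions = 35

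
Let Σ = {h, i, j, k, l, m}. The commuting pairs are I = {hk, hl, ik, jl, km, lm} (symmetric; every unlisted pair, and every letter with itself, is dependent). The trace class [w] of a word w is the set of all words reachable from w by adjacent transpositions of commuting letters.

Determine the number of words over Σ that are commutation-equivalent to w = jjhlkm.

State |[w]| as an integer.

0(j) covers ∅
1(j) covers 0:j
2(h) covers 1:j
3(l) covers ∅
4(k) covers 1:j, 3:l
5(m) covers 2:h
floor of heap: 0:j, 3:l
completions by unplaced set U, small U first (add the entries for U minus each lowest piece of U):
  |U|=1: {4}:1  {5}:1
  |U|=2: {2,5}:1  {3,4}:1  {4,5}:2
  |U|=3: {2,4,5}:3  {3,4,5}:3
  |U|=4: {1,2,4,5}:3  {2,3,4,5}:6
  start at 0(j): 9
  start at 3(l): 3
sum over floor = 12

12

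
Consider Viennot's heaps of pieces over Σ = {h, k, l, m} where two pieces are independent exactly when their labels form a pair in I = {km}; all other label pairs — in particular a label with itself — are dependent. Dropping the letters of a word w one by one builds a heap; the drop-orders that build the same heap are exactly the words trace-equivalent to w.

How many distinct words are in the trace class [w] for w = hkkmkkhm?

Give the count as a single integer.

5

drop 0:h onto floor
drop 1:k onto {0:h}
drop 2:k onto {1:k}
drop 3:m onto {0:h}
drop 4:k onto {2:k}
drop 5:k onto {4:k}
drop 6:h onto {3:m, 5:k}
drop 7:m onto {6:h}
ground layer = {0:h}
drop-orders for the pieces not yet dropped (sum over which currently-grounded one goes next):
  1 to go: {7} 1
  2 to go: {6,7} 1
  3 to go: {3,6,7} 1  {5,6,7} 1
  4 to go: {3,5,6,7} 2  {4,5,6,7} 1
  5 to go: {2,4,5,6,7} 1  {3,4,5,6,7} 3
  6 to go: {1,2,4,5,6,7} 1  {2,3,4,5,6,7} 4
  if 0:h drops first: 5 orders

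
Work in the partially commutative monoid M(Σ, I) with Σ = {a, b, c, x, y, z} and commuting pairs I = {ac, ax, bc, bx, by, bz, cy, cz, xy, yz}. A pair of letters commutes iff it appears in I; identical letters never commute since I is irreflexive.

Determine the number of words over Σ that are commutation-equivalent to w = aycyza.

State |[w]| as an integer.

18

0(a) covers ∅
1(y) covers 0:a
2(c) covers ∅
3(y) covers 1:y
4(z) covers 0:a
5(a) covers 3:y, 4:z
floor of heap: 0:a, 2:c
completions by unplaced set U, small U first (add the entries for U minus each lowest piece of U):
  |U|=1: {2}:1  {5}:1
  |U|=2: {2,5}:2  {3,5}:1  {4,5}:1
  |U|=3: {1,3,5}:1  {2,3,5}:3  {2,4,5}:3  {3,4,5}:2
  |U|=4: {1,2,3,5}:4  {1,3,4,5}:3  {2,3,4,5}:8
  start at 0(a): 15
  start at 2(c): 3
sum over floor = 18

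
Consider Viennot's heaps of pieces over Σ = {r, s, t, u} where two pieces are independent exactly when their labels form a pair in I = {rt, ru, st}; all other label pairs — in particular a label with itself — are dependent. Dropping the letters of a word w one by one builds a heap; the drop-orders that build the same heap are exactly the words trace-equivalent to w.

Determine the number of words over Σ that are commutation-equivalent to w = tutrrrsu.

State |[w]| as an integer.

30

#0=t has no predecessor
#1=u depends on [0:t]
#2=t depends on [1:u]
#3=r has no predecessor
#4=r depends on [3:r]
#5=r depends on [4:r]
#6=s depends on [1:u, 5:r]
#7=u depends on [2:t, 6:s]
sources: [0:t, 3:r]
N(rest) = Σ N(rest − s) over sources s of rest; N(one piece) = 1:
  size 1 → [7]=1
  size 2 → [2,7]=1  [6,7]=1
  size 3 → [2,6,7]=2  [5,6,7]=1
  size 4 → [1,2,6,7]=2  [2,5,6,7]=3  [4,5,6,7]=1
  size 5 → [0,1,2,6,7]=2  [1,2,5,6,7]=5  [2,4,5,6,7]=4  [3,4,5,6,7]=1
  size 6 → [0,1,2,5,6,7]=7  [1,2,4,5,6,7]=9  [2,3,4,5,6,7]=5
  first=0(t) contributes 14
  first=3(r) contributes 16
|[w]| = 30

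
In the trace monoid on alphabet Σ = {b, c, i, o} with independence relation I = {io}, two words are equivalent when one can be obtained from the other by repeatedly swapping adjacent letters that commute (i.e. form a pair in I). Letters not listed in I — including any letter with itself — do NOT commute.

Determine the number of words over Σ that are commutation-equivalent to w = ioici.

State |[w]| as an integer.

0(i) covers ∅
1(o) covers ∅
2(i) covers 0:i
3(c) covers 1:o, 2:i
4(i) covers 3:c
floor of heap: 0:i, 1:o
completions by unplaced set U, small U first (add the entries for U minus each lowest piece of U):
  |U|=1: {4}:1
  |U|=2: {3,4}:1
  |U|=3: {1,3,4}:1  {2,3,4}:1
  start at 0(i): 2
  start at 1(o): 1
sum over floor = 3

3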